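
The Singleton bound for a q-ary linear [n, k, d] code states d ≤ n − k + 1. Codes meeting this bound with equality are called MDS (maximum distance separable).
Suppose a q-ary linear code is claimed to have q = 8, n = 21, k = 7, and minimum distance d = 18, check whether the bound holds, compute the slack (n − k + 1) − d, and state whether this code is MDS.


Singleton RHS = n − k + 1 = 15, slack = -3, bound violated (no such code; not MDS).

Singleton bound: d ≤ n − k + 1.
Here n = 21, k = 7, so n − k + 1 = 15.
Given d = 18, check d ≤ 15: NO.
Slack = (n − k + 1) − d = -3.
The slack is negative: d = 18 exceeds n − k + 1 = 15 by 3, so the Singleton bound is violated and no linear [21, 7, 18]_8 code can exist. In particular it is not MDS (MDS requires d = n − k + 1 exactly).
Description: the claimed parameters are [21, 7, 18]_8; such a code would be impossible (violates the Singleton bound).


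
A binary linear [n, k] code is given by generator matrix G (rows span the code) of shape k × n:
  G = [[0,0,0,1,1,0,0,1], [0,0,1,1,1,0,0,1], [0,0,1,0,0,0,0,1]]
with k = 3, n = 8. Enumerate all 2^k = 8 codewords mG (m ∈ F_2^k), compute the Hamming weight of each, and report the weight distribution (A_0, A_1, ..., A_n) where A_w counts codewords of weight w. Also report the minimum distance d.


Weight distribution: A_0 = 1, A_1 = 2, A_2 = 2, A_3 = 2, A_4 = 1. Minimum distance d = 1.

Enumerate all 2^3 = 8 messages m ∈ F_2^3.
For each, compute codeword c = mG in F_2^8, then tally its weight.
  m = 000 → c = 00000000, weight = 0.
  m = 100 → c = 00011001, weight = 3.
  m = 010 → c = 00111001, weight = 4.
  m = 110 → c = 00100000, weight = 1.
  m = 001 → c = 00100001, weight = 2.
  m = 101 → c = 00111000, weight = 3.
  m = 011 → c = 00011000, weight = 2.
  m = 111 → c = 00000001, weight = 1.
Tally weights:
  weight 0: 1 codewords.
  weight 1: 2 codewords.
  weight 2: 2 codewords.
  weight 3: 2 codewords.
  weight 4: 1 codewords.
Minimum distance d = smallest w > 0 with A_w > 0 = 1.
Sanity: Σ A_w = 8 = 2^3 = 8 ✓.


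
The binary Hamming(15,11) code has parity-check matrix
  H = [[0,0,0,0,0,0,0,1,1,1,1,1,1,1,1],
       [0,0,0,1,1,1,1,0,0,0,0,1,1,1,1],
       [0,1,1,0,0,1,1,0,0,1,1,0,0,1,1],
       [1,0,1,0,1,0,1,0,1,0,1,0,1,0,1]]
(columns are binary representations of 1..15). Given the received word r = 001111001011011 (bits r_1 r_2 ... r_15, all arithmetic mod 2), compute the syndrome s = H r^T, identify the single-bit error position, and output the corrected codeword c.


s = (1, 0, 1, 1)^T, error position = 11, corrected codeword c = 001111001001011

Compute s = H r^T mod 2 one row at a time:
  s_1 = 0 + 1 + 0 + 1 + 1 + 0 + 1 + 1 = 5 ≡ 1 (mod 2).
  s_2 = 1 + 1 + 1 + 0 + 1 + 0 + 1 + 1 = 6 ≡ 0 (mod 2).
  s_3 = 0 + 1 + 1 + 0 + 0 + 1 + 1 + 1 = 5 ≡ 1 (mod 2).
  s_4 = 0 + 1 + 1 + 0 + 1 + 1 + 0 + 1 = 5 ≡ 1 (mod 2).
s = (1, 0, 1, 1)^T — this equals column 11 of H (binary 1011), so error is at position 11.
Correct: flip bit 11 of r = 001111001011011 to get c = 001111001001011.


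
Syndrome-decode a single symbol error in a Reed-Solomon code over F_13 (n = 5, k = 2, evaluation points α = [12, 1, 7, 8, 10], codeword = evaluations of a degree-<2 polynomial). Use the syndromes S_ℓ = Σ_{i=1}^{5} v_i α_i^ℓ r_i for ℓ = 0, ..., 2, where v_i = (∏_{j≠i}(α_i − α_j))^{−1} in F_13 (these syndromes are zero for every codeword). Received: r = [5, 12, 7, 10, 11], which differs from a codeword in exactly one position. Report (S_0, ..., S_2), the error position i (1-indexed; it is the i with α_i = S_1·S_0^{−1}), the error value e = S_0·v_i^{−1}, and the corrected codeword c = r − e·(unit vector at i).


S = (8, 12, 5), error at position 4, error magnitude e = 6, c = [5, 12, 7, 4, 11].

Step 1: column multipliers v_i = (∏_{j≠i}(α_i − α_j))^{−1} mod 13.
  i = 1 (α = 12): (12−1)(12−7)(12−8)(12−10) = 11·5·4·2 = 440 ≡ 11, so v_1 = 11^{−1} = 6 (mod 13).
  i = 2 (α = 1): (1−12)(1−7)(1−8)(1−10) = (−11)·(−6)·(−7)·(−9) = 4158 ≡ 11, so v_2 = 11^{−1} = 6 (mod 13).
  i = 3 (α = 7): (7−12)(7−1)(7−8)(7−10) = (−5)·6·(−1)·(−3) = −90 ≡ 1, so v_3 = 1^{−1} = 1 (mod 13).
  i = 4 (α = 8): (8−12)(8−1)(8−7)(8−10) = (−4)·7·1·(−2) = 56 ≡ 4, so v_4 = 4^{−1} = 10 (mod 13).
  i = 5 (α = 10): (10−12)(10−1)(10−7)(10−8) = (−2)·9·3·2 = −108 ≡ 9, so v_5 = 9^{−1} = 3 (mod 13).
  v = [6, 6, 1, 10, 3].
Step 2: syndromes of r = [5, 12, 7, 10, 11] (all sums mod 13).
  S_0 = Σ v_i r_i = 6·5 + 6·12 + 1·7 + 10·10 + 3·11 = 242 ≡ 8.
  S_1 = Σ v_i α_i r_i = 6·12·5 + 6·1·12 + 1·7·7 + 10·8·10 + 3·10·11 = 1611 ≡ 12.
  α_i^2 mod 13 = [1, 1, 10, 12, 9].
  S_2 = Σ v_i α_i^2 r_i = 6·1·5 + 6·1·12 + 1·10·7 + 10·12·10 + 3·9·11 = 1669 ≡ 5.
  S = (8, 12, 5) ≠ 0, so r is not a codeword (an error is present).
Step 3: locate the error. For a single error e at position i, S_ℓ = v_i·e·α_i^ℓ, so α_err = S_1/S_0.
  S_0^{−1} = 8^{−1} = 5 (mod 13), so α_err = 12·5 = 60 ≡ 8 = α_4. Error position i = 4.
  Consistency check: S_2/S_1 = 5·12 = 60 ≡ 8 = α_err ✓ (single-error assumption holds).
Step 4: error magnitude e = S_0/v_4 = S_0·∏_{j≠4}(α_4 − α_j) = 8·4 = 32 ≡ 6 (mod 13).
Step 5: correct position 4: c_4 = r_4 − e = 10 − 6 ≡ 4 (mod 13). Hence c = [5, 12, 7, 4, 11].
  Check: interpolating c through the α_i gives m(x) = 2 + 10·x (degree < 2) with m(α_i) = c_i for every i, so c is indeed a codeword.


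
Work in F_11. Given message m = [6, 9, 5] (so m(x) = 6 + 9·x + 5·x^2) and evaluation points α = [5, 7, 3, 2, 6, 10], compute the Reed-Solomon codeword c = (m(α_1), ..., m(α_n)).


c = [0, 6, 1, 0, 9, 2]

Message polynomial: m(x) = 6 + 9·x + 5·x^2 (mod 11).
For each evaluation point α_i, compute m(α_i) mod 11:
  α_1 = 5: Horner steps 5 → 1 → 0, so m(5) = 0.
  α_2 = 7: Horner steps 5 → 0 → 6, so m(7) = 6.
  α_3 = 3: Horner steps 5 → 2 → 1, so m(3) = 1.
  α_4 = 2: Horner steps 5 → 8 → 0, so m(2) = 0.
  α_5 = 6: Horner steps 5 → 6 → 9, so m(6) = 9.
  α_6 = 10: Horner steps 5 → 4 → 2, so m(10) = 2.
Codeword c = [0, 6, 1, 0, 9, 2] ∈ F_11^6.


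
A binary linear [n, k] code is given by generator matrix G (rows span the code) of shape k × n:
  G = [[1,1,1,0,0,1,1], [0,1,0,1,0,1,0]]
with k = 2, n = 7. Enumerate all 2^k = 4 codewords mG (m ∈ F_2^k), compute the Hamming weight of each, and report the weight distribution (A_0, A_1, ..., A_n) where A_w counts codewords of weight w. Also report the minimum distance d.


Weight distribution: A_0 = 1, A_3 = 1, A_4 = 1, A_5 = 1. Minimum distance d = 3.

Enumerate all 2^2 = 4 messages m ∈ F_2^2.
For each, compute codeword c = mG in F_2^7, then tally its weight.
  m = 00 → c = 0000000, weight = 0.
  m = 10 → c = 1110011, weight = 5.
  m = 01 → c = 0101010, weight = 3.
  m = 11 → c = 1011001, weight = 4.
Tally weights:
  weight 0: 1 codewords.
  weight 3: 1 codewords.
  weight 4: 1 codewords.
  weight 5: 1 codewords.
Minimum distance d = smallest w > 0 with A_w > 0 = 3.
Sanity: Σ A_w = 4 = 2^2 = 4 ✓.


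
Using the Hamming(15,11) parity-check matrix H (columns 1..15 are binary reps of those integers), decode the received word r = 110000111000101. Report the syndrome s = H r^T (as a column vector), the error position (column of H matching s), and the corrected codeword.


s = (0, 1, 1, 1)^T, error position = 7, corrected codeword c = 110000011000101

Compute s = H r^T mod 2 one row at a time:
  s_1 = 1 + 1 + 0 + 0 + 0 + 1 + 0 + 1 = 4 ≡ 0 (mod 2).
  s_2 = 0 + 0 + 0 + 1 + 0 + 1 + 0 + 1 = 3 ≡ 1 (mod 2).
  s_3 = 1 + 0 + 0 + 1 + 0 + 0 + 0 + 1 = 3 ≡ 1 (mod 2).
  s_4 = 1 + 0 + 0 + 1 + 1 + 0 + 1 + 1 = 5 ≡ 1 (mod 2).
s = (0, 1, 1, 1)^T — this equals column 7 of H (binary 0111), so error is at position 7.
Correct: flip bit 7 of r = 110000111000101 to get c = 110000011000101.


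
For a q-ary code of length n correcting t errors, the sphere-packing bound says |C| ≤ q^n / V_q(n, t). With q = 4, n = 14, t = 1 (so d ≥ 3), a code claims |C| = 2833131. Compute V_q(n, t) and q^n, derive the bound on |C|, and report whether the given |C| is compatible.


V_q(n, t) = 43, q^n = 268435456, Hamming bound = 6242685, |C| = 2833131 ≤ bound (satisfied).

Step 1: Compute V_q(n, t) = Σ_{j=0}^1 C(n, j) (q−1)^j.
  j = 0: C(14,0)·(3)^0 = 1·1 = 1.
  j = 1: C(14,1)·(3)^1 = 14·3 = 42.
  V_q(n, t) = 1 + 42 = 43.
Step 2: q^n = 4^14 = 268435456.
Step 3: Hamming bound ⌊q^n / V_q(n,t)⌋ = ⌊268435456/43⌋ = 6242685.
Step 4: Compare |C| = 2833131 to 6242685: satisfied.
The claimed |C| lies below the Hamming bound.


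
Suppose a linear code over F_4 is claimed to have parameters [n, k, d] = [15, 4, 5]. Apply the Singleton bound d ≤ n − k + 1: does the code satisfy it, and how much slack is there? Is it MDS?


Singleton RHS = n − k + 1 = 12, slack = 7, bound satisfied, not MDS.

Singleton bound: d ≤ n − k + 1.
Here n = 15, k = 4, so n − k + 1 = 12.
Given d = 5, check d ≤ 12: YES.
Slack = (n − k + 1) − d = 7.
The code is NOT MDS (slack = 7 > 0).
Description: the claimed parameters are [15, 4, 5]_4; such a code would be non-MDS.


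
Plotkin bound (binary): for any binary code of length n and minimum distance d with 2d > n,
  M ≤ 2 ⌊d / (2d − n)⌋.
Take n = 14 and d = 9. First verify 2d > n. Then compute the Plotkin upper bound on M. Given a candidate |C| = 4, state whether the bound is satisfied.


Plotkin bound M ≤ 4; given |C| = 4 ≤ bound (satisfied).

Check applicability: 2d = 18, n = 14.
2d − n = 4 > 0, so Plotkin applies.
Compute d/(2d−n) = 9/4 ≈ 2.2500.
⌊d/(2d−n)⌋ = 2.
Plotkin bound: M ≤ 2·2 = 4.
Given |C| = 4, check: satisfied.
This |C| is at the Plotkin bound.


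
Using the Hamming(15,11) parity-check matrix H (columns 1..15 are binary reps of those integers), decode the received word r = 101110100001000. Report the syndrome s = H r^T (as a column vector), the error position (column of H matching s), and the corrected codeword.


s = (1, 0, 0, 0)^T, error position = 8, corrected codeword c = 101110110001000

Compute s = H r^T mod 2 one row at a time:
  s_1 = 0 + 0 + 0 + 0 + 1 + 0 + 0 + 0 = 1 ≡ 1 (mod 2).
  s_2 = 1 + 1 + 0 + 1 + 1 + 0 + 0 + 0 = 4 ≡ 0 (mod 2).
  s_3 = 0 + 1 + 0 + 1 + 0 + 0 + 0 + 0 = 2 ≡ 0 (mod 2).
  s_4 = 1 + 1 + 1 + 1 + 0 + 0 + 0 + 0 = 4 ≡ 0 (mod 2).
s = (1, 0, 0, 0)^T — this equals column 8 of H (binary 1000), so error is at position 8.
Correct: flip bit 8 of r = 101110100001000 to get c = 101110110001000.


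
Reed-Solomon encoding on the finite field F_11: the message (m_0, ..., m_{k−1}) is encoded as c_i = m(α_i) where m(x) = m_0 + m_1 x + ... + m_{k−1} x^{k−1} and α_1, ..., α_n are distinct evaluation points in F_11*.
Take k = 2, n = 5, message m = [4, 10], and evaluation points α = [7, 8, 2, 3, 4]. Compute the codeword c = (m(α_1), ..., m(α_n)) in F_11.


c = [8, 7, 2, 1, 0]

Message polynomial: m(x) = 4 + 10·x (mod 11).
For each evaluation point α_i, compute m(α_i) mod 11:
  α_1 = 7: Horner steps 10 → 8, so m(7) = 8.
  α_2 = 8: Horner steps 10 → 7, so m(8) = 7.
  α_3 = 2: Horner steps 10 → 2, so m(2) = 2.
  α_4 = 3: Horner steps 10 → 1, so m(3) = 1.
  α_5 = 4: Horner steps 10 → 0, so m(4) = 0.
Codeword c = [8, 7, 2, 1, 0] ∈ F_11^5.


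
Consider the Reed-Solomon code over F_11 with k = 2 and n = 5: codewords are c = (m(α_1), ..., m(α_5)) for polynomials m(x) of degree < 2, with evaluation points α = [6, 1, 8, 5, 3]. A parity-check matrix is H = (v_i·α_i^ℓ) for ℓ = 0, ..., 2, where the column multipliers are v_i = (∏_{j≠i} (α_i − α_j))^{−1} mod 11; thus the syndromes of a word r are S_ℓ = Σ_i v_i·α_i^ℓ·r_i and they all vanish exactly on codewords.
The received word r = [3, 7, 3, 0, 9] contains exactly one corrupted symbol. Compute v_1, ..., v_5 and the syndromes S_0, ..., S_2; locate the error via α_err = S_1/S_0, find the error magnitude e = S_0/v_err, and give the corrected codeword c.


S = (8, 4, 2), error at position 1, error magnitude e = 2, c = [1, 7, 3, 0, 9].

Step 1: column multipliers v_i = (∏_{j≠i}(α_i − α_j))^{−1} mod 11.
  i = 1 (α = 6): (6−1)(6−8)(6−5)(6−3) = 5·(−2)·1·3 = −30 ≡ 3, so v_1 = 3^{−1} = 4 (mod 11).
  i = 2 (α = 1): (1−6)(1−8)(1−5)(1−3) = (−5)·(−7)·(−4)·(−2) = 280 ≡ 5, so v_2 = 5^{−1} = 9 (mod 11).
  i = 3 (α = 8): (8−6)(8−1)(8−5)(8−3) = 2·7·3·5 = 210 ≡ 1, so v_3 = 1^{−1} = 1 (mod 11).
  i = 4 (α = 5): (5−6)(5−1)(5−8)(5−3) = (−1)·4·(−3)·2 = 24 ≡ 2, so v_4 = 2^{−1} = 6 (mod 11).
  i = 5 (α = 3): (3−6)(3−1)(3−8)(3−5) = (−3)·2·(−5)·(−2) = −60 ≡ 6, so v_5 = 6^{−1} = 2 (mod 11).
  v = [4, 9, 1, 6, 2].
Step 2: syndromes of r = [3, 7, 3, 0, 9] (all sums mod 11).
  S_0 = Σ v_i r_i = 4·3 + 9·7 + 1·3 + 6·0 + 2·9 = 96 ≡ 8.
  S_1 = Σ v_i α_i r_i = 4·6·3 + 9·1·7 + 1·8·3 + 6·5·0 + 2·3·9 = 213 ≡ 4.
  α_i^2 mod 11 = [3, 1, 9, 3, 9].
  S_2 = Σ v_i α_i^2 r_i = 4·3·3 + 9·1·7 + 1·9·3 + 6·3·0 + 2·9·9 = 288 ≡ 2.
  S = (8, 4, 2) ≠ 0, so r is not a codeword (an error is present).
Step 3: locate the error. For a single error e at position i, S_ℓ = v_i·e·α_i^ℓ, so α_err = S_1/S_0.
  S_0^{−1} = 8^{−1} = 7 (mod 11), so α_err = 4·7 = 28 ≡ 6 = α_1. Error position i = 1.
  Consistency check: S_2/S_1 = 2·3 = 6 ≡ 6 = α_err ✓ (single-error assumption holds).
Step 4: error magnitude e = S_0/v_1 = S_0·∏_{j≠1}(α_1 − α_j) = 8·3 = 24 ≡ 2 (mod 11).
Step 5: correct position 1: c_1 = r_1 − e = 3 − 2 ≡ 1 (mod 11). Hence c = [1, 7, 3, 0, 9].
  Check: interpolating c through the α_i gives m(x) = 6 + 1·x (degree < 2) with m(α_i) = c_i for every i, so c is indeed a codeword.


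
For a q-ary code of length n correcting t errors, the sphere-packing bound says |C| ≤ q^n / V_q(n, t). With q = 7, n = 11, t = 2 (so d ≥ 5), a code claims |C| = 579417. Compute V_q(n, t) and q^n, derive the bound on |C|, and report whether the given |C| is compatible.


V_q(n, t) = 2047, q^n = 1977326743, Hamming bound = 965963, |C| = 579417 ≤ bound (satisfied).

Step 1: Compute V_q(n, t) = Σ_{j=0}^2 C(n, j) (q−1)^j.
  j = 0: C(11,0)·(6)^0 = 1·1 = 1.
  j = 1: C(11,1)·(6)^1 = 11·6 = 66.
  j = 2: C(11,2)·(6)^2 = 55·36 = 1980.
  V_q(n, t) = 1 + 66 + 1980 = 2047.
Step 2: q^n = 7^11 = 1977326743.
Step 3: Hamming bound ⌊q^n / V_q(n,t)⌋ = ⌊1977326743/2047⌋ = 965963.
Step 4: Compare |C| = 579417 to 965963: satisfied.
The claimed |C| lies below the Hamming bound.


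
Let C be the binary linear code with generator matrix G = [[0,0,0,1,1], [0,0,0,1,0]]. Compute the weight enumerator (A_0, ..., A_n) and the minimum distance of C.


Weight distribution: A_0 = 1, A_1 = 2, A_2 = 1. Minimum distance d = 1.

Enumerate all 2^2 = 4 messages m ∈ F_2^2.
For each, compute codeword c = mG in F_2^5, then tally its weight.
  m = 00 → c = 00000, weight = 0.
  m = 10 → c = 00011, weight = 2.
  m = 01 → c = 00010, weight = 1.
  m = 11 → c = 00001, weight = 1.
Tally weights:
  weight 0: 1 codewords.
  weight 1: 2 codewords.
  weight 2: 1 codewords.
Minimum distance d = smallest w > 0 with A_w > 0 = 1.
Sanity: Σ A_w = 4 = 2^2 = 4 ✓.


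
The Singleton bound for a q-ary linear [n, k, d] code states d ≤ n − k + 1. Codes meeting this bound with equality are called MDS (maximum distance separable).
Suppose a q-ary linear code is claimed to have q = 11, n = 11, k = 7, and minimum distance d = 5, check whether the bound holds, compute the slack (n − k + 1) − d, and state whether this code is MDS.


Singleton RHS = n − k + 1 = 5, slack = 0, bound satisfied, MDS.

Singleton bound: d ≤ n − k + 1.
Here n = 11, k = 7, so n − k + 1 = 5.
Given d = 5, check d ≤ 5: YES.
Slack = (n − k + 1) − d = 0.
The code is MDS (slack = 0).
Description: the claimed parameters are [11, 7, 5]_11; such a code would be MDS (meets Singleton bound).


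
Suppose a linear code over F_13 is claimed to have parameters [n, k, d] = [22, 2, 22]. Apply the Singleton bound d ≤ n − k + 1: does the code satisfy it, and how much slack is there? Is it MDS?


Singleton RHS = n − k + 1 = 21, slack = -1, bound violated (no such code; not MDS).

Singleton bound: d ≤ n − k + 1.
Here n = 22, k = 2, so n − k + 1 = 21.
Given d = 22, check d ≤ 21: NO.
Slack = (n − k + 1) − d = -1.
The slack is negative: d = 22 exceeds n − k + 1 = 21 by 1, so the Singleton bound is violated and no linear [22, 2, 22]_13 code can exist. In particular it is not MDS (MDS requires d = n − k + 1 exactly).
Description: the claimed parameters are [22, 2, 22]_13; such a code would be impossible (violates the Singleton bound).


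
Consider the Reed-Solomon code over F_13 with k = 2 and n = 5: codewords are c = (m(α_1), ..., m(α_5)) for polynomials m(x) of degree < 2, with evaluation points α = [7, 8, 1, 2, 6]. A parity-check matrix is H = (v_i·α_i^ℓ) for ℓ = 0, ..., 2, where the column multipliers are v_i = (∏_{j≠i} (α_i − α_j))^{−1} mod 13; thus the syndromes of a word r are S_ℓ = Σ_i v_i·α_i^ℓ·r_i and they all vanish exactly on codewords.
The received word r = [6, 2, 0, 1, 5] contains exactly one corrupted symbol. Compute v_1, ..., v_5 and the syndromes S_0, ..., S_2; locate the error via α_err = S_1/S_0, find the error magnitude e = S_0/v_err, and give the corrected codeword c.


S = (10, 2, 3), error at position 2, error magnitude e = 8, c = [6, 7, 0, 1, 5].

Step 1: column multipliers v_i = (∏_{j≠i}(α_i − α_j))^{−1} mod 13.
  i = 1 (α = 7): (7−8)(7−1)(7−2)(7−6) = (−1)·6·5·1 = −30 ≡ 9, so v_1 = 9^{−1} = 3 (mod 13).
  i = 2 (α = 8): (8−7)(8−1)(8−2)(8−6) = 1·7·6·2 = 84 ≡ 6, so v_2 = 6^{−1} = 11 (mod 13).
  i = 3 (α = 1): (1−7)(1−8)(1−2)(1−6) = (−6)·(−7)·(−1)·(−5) = 210 ≡ 2, so v_3 = 2^{−1} = 7 (mod 13).
  i = 4 (α = 2): (2−7)(2−8)(2−1)(2−6) = (−5)·(−6)·1·(−4) = −120 ≡ 10, so v_4 = 10^{−1} = 4 (mod 13).
  i = 5 (α = 6): (6−7)(6−8)(6−1)(6−2) = (−1)·(−2)·5·4 = 40 ≡ 1, so v_5 = 1^{−1} = 1 (mod 13).
  v = [3, 11, 7, 4, 1].
Step 2: syndromes of r = [6, 2, 0, 1, 5] (all sums mod 13).
  S_0 = Σ v_i r_i = 3·6 + 11·2 + 7·0 + 4·1 + 1·5 = 49 ≡ 10.
  S_1 = Σ v_i α_i r_i = 3·7·6 + 11·8·2 + 7·1·0 + 4·2·1 + 1·6·5 = 340 ≡ 2.
  α_i^2 mod 13 = [10, 12, 1, 4, 10].
  S_2 = Σ v_i α_i^2 r_i = 3·10·6 + 11·12·2 + 7·1·0 + 4·4·1 + 1·10·5 = 510 ≡ 3.
  S = (10, 2, 3) ≠ 0, so r is not a codeword (an error is present).
Step 3: locate the error. For a single error e at position i, S_ℓ = v_i·e·α_i^ℓ, so α_err = S_1/S_0.
  S_0^{−1} = 10^{−1} = 4 (mod 13), so α_err = 2·4 = 8 ≡ 8 = α_2. Error position i = 2.
  Consistency check: S_2/S_1 = 3·7 = 21 ≡ 8 = α_err ✓ (single-error assumption holds).
Step 4: error magnitude e = S_0/v_2 = S_0·∏_{j≠2}(α_2 − α_j) = 10·6 = 60 ≡ 8 (mod 13).
Step 5: correct position 2: c_2 = r_2 − e = 2 − 8 ≡ 7 (mod 13). Hence c = [6, 7, 0, 1, 5].
  Check: interpolating c through the α_i gives m(x) = 12 + 1·x (degree < 2) with m(α_i) = c_i for every i, so c is indeed a codeword.


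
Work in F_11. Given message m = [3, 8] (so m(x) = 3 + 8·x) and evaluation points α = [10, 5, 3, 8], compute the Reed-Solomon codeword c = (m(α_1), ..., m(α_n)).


c = [6, 10, 5, 1]

Message polynomial: m(x) = 3 + 8·x (mod 11).
For each evaluation point α_i, compute m(α_i) mod 11:
  α_1 = 10: Horner steps 8 → 6, so m(10) = 6.
  α_2 = 5: Horner steps 8 → 10, so m(5) = 10.
  α_3 = 3: Horner steps 8 → 5, so m(3) = 5.
  α_4 = 8: Horner steps 8 → 1, so m(8) = 1.
Codeword c = [6, 10, 5, 1] ∈ F_11^4.


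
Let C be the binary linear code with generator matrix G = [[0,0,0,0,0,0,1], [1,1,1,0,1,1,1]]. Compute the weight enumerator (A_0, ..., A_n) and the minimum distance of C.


Weight distribution: A_0 = 1, A_1 = 1, A_5 = 1, A_6 = 1. Minimum distance d = 1.

Enumerate all 2^2 = 4 messages m ∈ F_2^2.
For each, compute codeword c = mG in F_2^7, then tally its weight.
  m = 00 → c = 0000000, weight = 0.
  m = 10 → c = 0000001, weight = 1.
  m = 01 → c = 1110111, weight = 6.
  m = 11 → c = 1110110, weight = 5.
Tally weights:
  weight 0: 1 codewords.
  weight 1: 1 codewords.
  weight 5: 1 codewords.
  weight 6: 1 codewords.
Minimum distance d = smallest w > 0 with A_w > 0 = 1.
Sanity: Σ A_w = 4 = 2^2 = 4 ✓.


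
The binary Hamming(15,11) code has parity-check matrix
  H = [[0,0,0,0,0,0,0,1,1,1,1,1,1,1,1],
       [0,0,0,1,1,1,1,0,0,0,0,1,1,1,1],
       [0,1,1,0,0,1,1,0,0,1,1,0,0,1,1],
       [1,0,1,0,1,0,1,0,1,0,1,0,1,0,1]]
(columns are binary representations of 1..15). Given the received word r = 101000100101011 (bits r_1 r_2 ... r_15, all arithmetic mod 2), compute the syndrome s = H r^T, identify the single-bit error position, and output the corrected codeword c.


s = (0, 0, 1, 0)^T, error position = 2, corrected codeword c = 111000100101011

Compute s = H r^T mod 2 one row at a time:
  s_1 = 0 + 0 + 1 + 0 + 1 + 0 + 1 + 1 = 4 ≡ 0 (mod 2).
  s_2 = 0 + 0 + 0 + 1 + 1 + 0 + 1 + 1 = 4 ≡ 0 (mod 2).
  s_3 = 0 + 1 + 0 + 1 + 1 + 0 + 1 + 1 = 5 ≡ 1 (mod 2).
  s_4 = 1 + 1 + 0 + 1 + 0 + 0 + 0 + 1 = 4 ≡ 0 (mod 2).
s = (0, 0, 1, 0)^T — this equals column 2 of H (binary 0010), so error is at position 2.
Correct: flip bit 2 of r = 101000100101011 to get c = 111000100101011.


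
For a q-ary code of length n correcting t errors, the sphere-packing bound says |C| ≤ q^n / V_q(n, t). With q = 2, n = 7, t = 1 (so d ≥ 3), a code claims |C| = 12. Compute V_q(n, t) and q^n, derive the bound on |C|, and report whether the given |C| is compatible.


V_q(n, t) = 8, q^n = 128, Hamming bound = 16, |C| = 12 ≤ bound (satisfied).

Step 1: Compute V_q(n, t) = Σ_{j=0}^1 C(n, j) (q−1)^j.
  j = 0: C(7,0)·(1)^0 = 1·1 = 1.
  j = 1: C(7,1)·(1)^1 = 7·1 = 7.
  V_q(n, t) = 1 + 7 = 8.
Step 2: q^n = 2^7 = 128.
Step 3: Hamming bound ⌊q^n / V_q(n,t)⌋ = ⌊128/8⌋ = 16.
Step 4: Compare |C| = 12 to 16: satisfied.
The claimed |C| lies below the Hamming bound.


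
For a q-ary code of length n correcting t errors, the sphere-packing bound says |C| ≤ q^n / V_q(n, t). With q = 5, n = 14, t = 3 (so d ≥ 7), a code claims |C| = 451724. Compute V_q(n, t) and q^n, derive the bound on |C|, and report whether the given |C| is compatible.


V_q(n, t) = 24809, q^n = 6103515625, Hamming bound = 246020, |C| = 451724 > bound (violated).

Step 1: Compute V_q(n, t) = Σ_{j=0}^3 C(n, j) (q−1)^j.
  j = 0: C(14,0)·(4)^0 = 1·1 = 1.
  j = 1: C(14,1)·(4)^1 = 14·4 = 56.
  j = 2: C(14,2)·(4)^2 = 91·16 = 1456.
  j = 3: C(14,3)·(4)^3 = 364·64 = 23296.
  V_q(n, t) = 1 + 56 + 1456 + 23296 = 24809.
Step 2: q^n = 5^14 = 6103515625.
Step 3: Hamming bound ⌊q^n / V_q(n,t)⌋ = ⌊6103515625/24809⌋ = 246020.
Step 4: Compare |C| = 451724 to 246020: violated.
The claimed |C| lies above the Hamming bound, so no 5-ary code of length 14 with d ≥ 7 can have 451724 codewords.


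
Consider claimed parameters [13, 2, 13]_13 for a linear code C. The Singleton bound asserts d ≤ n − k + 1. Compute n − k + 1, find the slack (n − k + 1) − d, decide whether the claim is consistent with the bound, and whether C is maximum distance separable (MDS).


Singleton RHS = n − k + 1 = 12, slack = -1, bound violated (no such code; not MDS).

Singleton bound: d ≤ n − k + 1.
Here n = 13, k = 2, so n − k + 1 = 12.
Given d = 13, check d ≤ 12: NO.
Slack = (n − k + 1) − d = -1.
The slack is negative: d = 13 exceeds n − k + 1 = 12 by 1, so the Singleton bound is violated and no linear [13, 2, 13]_13 code can exist. In particular it is not MDS (MDS requires d = n − k + 1 exactly).
Description: the claimed parameters are [13, 2, 13]_13; such a code would be impossible (violates the Singleton bound).


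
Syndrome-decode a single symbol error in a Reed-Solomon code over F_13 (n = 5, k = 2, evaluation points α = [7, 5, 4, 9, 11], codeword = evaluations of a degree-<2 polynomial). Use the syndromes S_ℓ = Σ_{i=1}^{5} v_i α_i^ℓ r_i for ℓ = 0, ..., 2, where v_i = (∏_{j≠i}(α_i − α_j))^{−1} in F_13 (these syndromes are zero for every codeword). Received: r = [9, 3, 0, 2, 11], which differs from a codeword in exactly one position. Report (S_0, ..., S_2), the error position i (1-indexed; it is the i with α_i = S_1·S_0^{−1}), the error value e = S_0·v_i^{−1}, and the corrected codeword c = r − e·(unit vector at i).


S = (5, 3, 7), error at position 5, error magnitude e = 3, c = [9, 3, 0, 2, 8].

Step 1: column multipliers v_i = (∏_{j≠i}(α_i − α_j))^{−1} mod 13.
  i = 1 (α = 7): (7−5)(7−4)(7−9)(7−11) = 2·3·(−2)·(−4) = 48 ≡ 9, so v_1 = 9^{−1} = 3 (mod 13).
  i = 2 (α = 5): (5−7)(5−4)(5−9)(5−11) = (−2)·1·(−4)·(−6) = −48 ≡ 4, so v_2 = 4^{−1} = 10 (mod 13).
  i = 3 (α = 4): (4−7)(4−5)(4−9)(4−11) = (−3)·(−1)·(−5)·(−7) = 105 ≡ 1, so v_3 = 1^{−1} = 1 (mod 13).
  i = 4 (α = 9): (9−7)(9−5)(9−4)(9−11) = 2·4·5·(−2) = −80 ≡ 11, so v_4 = 11^{−1} = 6 (mod 13).
  i = 5 (α = 11): (11−7)(11−5)(11−4)(11−9) = 4·6·7·2 = 336 ≡ 11, so v_5 = 11^{−1} = 6 (mod 13).
  v = [3, 10, 1, 6, 6].
Step 2: syndromes of r = [9, 3, 0, 2, 11] (all sums mod 13).
  S_0 = Σ v_i r_i = 3·9 + 10·3 + 1·0 + 6·2 + 6·11 = 135 ≡ 5.
  S_1 = Σ v_i α_i r_i = 3·7·9 + 10·5·3 + 1·4·0 + 6·9·2 + 6·11·11 = 1173 ≡ 3.
  α_i^2 mod 13 = [10, 12, 3, 3, 4].
  S_2 = Σ v_i α_i^2 r_i = 3·10·9 + 10·12·3 + 1·3·0 + 6·3·2 + 6·4·11 = 930 ≡ 7.
  S = (5, 3, 7) ≠ 0, so r is not a codeword (an error is present).
Step 3: locate the error. For a single error e at position i, S_ℓ = v_i·e·α_i^ℓ, so α_err = S_1/S_0.
  S_0^{−1} = 5^{−1} = 8 (mod 13), so α_err = 3·8 = 24 ≡ 11 = α_5. Error position i = 5.
  Consistency check: S_2/S_1 = 7·9 = 63 ≡ 11 = α_err ✓ (single-error assumption holds).
Step 4: error magnitude e = S_0/v_5 = S_0·∏_{j≠5}(α_5 − α_j) = 5·11 = 55 ≡ 3 (mod 13).
Step 5: correct position 5: c_5 = r_5 − e = 11 − 3 ≡ 8 (mod 13). Hence c = [9, 3, 0, 2, 8].
  Check: interpolating c through the α_i gives m(x) = 1 + 3·x (degree < 2) with m(α_i) = c_i for every i, so c is indeed a codeword.


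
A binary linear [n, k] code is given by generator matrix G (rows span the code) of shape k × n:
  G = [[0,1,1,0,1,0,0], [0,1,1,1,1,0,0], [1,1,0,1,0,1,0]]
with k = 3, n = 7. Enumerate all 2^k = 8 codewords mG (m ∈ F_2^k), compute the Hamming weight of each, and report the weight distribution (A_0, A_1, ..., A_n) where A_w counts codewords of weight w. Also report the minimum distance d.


Weight distribution: A_0 = 1, A_1 = 1, A_3 = 2, A_4 = 3, A_5 = 1. Minimum distance d = 1.

Enumerate all 2^3 = 8 messages m ∈ F_2^3.
For each, compute codeword c = mG in F_2^7, then tally its weight.
  m = 000 → c = 0000000, weight = 0.
  m = 100 → c = 0110100, weight = 3.
  m = 010 → c = 0111100, weight = 4.
  m = 110 → c = 0001000, weight = 1.
  m = 001 → c = 1101010, weight = 4.
  m = 101 → c = 1011110, weight = 5.
  m = 011 → c = 1010110, weight = 4.
  m = 111 → c = 1100010, weight = 3.
Tally weights:
  weight 0: 1 codewords.
  weight 1: 1 codewords.
  weight 3: 2 codewords.
  weight 4: 3 codewords.
  weight 5: 1 codewords.
Minimum distance d = smallest w > 0 with A_w > 0 = 1.
Sanity: Σ A_w = 8 = 2^3 = 8 ✓.


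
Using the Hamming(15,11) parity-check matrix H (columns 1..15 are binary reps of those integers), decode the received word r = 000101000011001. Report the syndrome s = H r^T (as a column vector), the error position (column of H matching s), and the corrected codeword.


s = (1, 0, 1, 0)^T, error position = 10, corrected codeword c = 000101000111001

Compute s = H r^T mod 2 one row at a time:
  s_1 = 0 + 0 + 0 + 1 + 1 + 0 + 0 + 1 = 3 ≡ 1 (mod 2).
  s_2 = 1 + 0 + 1 + 0 + 1 + 0 + 0 + 1 = 4 ≡ 0 (mod 2).
  s_3 = 0 + 0 + 1 + 0 + 0 + 1 + 0 + 1 = 3 ≡ 1 (mod 2).
  s_4 = 0 + 0 + 0 + 0 + 0 + 1 + 0 + 1 = 2 ≡ 0 (mod 2).
s = (1, 0, 1, 0)^T — this equals column 10 of H (binary 1010), so error is at position 10.
Correct: flip bit 10 of r = 000101000011001 to get c = 000101000111001.


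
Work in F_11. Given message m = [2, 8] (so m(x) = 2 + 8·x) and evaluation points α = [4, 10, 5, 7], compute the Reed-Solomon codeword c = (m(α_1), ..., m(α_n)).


c = [1, 5, 9, 3]

Message polynomial: m(x) = 2 + 8·x (mod 11).
For each evaluation point α_i, compute m(α_i) mod 11:
  α_1 = 4: Horner steps 8 → 1, so m(4) = 1.
  α_2 = 10: Horner steps 8 → 5, so m(10) = 5.
  α_3 = 5: Horner steps 8 → 9, so m(5) = 9.
  α_4 = 7: Horner steps 8 → 3, so m(7) = 3.
Codeword c = [1, 5, 9, 3] ∈ F_11^4.


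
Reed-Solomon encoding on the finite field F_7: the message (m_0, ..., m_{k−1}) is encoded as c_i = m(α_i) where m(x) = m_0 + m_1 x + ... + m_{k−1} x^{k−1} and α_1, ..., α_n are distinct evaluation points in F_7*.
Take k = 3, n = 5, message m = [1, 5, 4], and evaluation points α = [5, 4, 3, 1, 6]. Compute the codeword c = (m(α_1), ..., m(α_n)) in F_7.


c = [0, 1, 3, 3, 0]

Message polynomial: m(x) = 1 + 5·x + 4·x^2 (mod 7).
For each evaluation point α_i, compute m(α_i) mod 7:
  α_1 = 5: Horner steps 4 → 4 → 0, so m(5) = 0.
  α_2 = 4: Horner steps 4 → 0 → 1, so m(4) = 1.
  α_3 = 3: Horner steps 4 → 3 → 3, so m(3) = 3.
  α_4 = 1: Horner steps 4 → 2 → 3, so m(1) = 3.
  α_5 = 6: Horner steps 4 → 1 → 0, so m(6) = 0.
Codeword c = [0, 1, 3, 3, 0] ∈ F_7^5.


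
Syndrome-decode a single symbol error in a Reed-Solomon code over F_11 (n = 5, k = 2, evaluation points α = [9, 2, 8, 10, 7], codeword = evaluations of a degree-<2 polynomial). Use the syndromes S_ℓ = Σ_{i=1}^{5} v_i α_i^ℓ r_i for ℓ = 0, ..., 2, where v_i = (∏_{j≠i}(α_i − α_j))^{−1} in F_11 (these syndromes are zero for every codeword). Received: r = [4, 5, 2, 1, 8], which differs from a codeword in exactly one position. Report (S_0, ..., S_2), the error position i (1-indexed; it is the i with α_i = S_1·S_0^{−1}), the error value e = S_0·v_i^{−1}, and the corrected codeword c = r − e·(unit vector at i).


S = (1, 9, 4), error at position 1, error magnitude e = 8, c = [7, 5, 2, 1, 8].

Step 1: column multipliers v_i = (∏_{j≠i}(α_i − α_j))^{−1} mod 11.
  i = 1 (α = 9): (9−2)(9−8)(9−10)(9−7) = 7·1·(−1)·2 = −14 ≡ 8, so v_1 = 8^{−1} = 7 (mod 11).
  i = 2 (α = 2): (2−9)(2−8)(2−10)(2−7) = (−7)·(−6)·(−8)·(−5) = 1680 ≡ 8, so v_2 = 8^{−1} = 7 (mod 11).
  i = 3 (α = 8): (8−9)(8−2)(8−10)(8−7) = (−1)·6·(−2)·1 = 12 ≡ 1, so v_3 = 1^{−1} = 1 (mod 11).
  i = 4 (α = 10): (10−9)(10−2)(10−8)(10−7) = 1·8·2·3 = 48 ≡ 4, so v_4 = 4^{−1} = 3 (mod 11).
  i = 5 (α = 7): (7−9)(7−2)(7−8)(7−10) = (−2)·5·(−1)·(−3) = −30 ≡ 3, so v_5 = 3^{−1} = 4 (mod 11).
  v = [7, 7, 1, 3, 4].
Step 2: syndromes of r = [4, 5, 2, 1, 8] (all sums mod 11).
  S_0 = Σ v_i r_i = 7·4 + 7·5 + 1·2 + 3·1 + 4·8 = 100 ≡ 1.
  S_1 = Σ v_i α_i r_i = 7·9·4 + 7·2·5 + 1·8·2 + 3·10·1 + 4·7·8 = 592 ≡ 9.
  α_i^2 mod 11 = [4, 4, 9, 1, 5].
  S_2 = Σ v_i α_i^2 r_i = 7·4·4 + 7·4·5 + 1·9·2 + 3·1·1 + 4·5·8 = 433 ≡ 4.
  S = (1, 9, 4) ≠ 0, so r is not a codeword (an error is present).
Step 3: locate the error. For a single error e at position i, S_ℓ = v_i·e·α_i^ℓ, so α_err = S_1/S_0.
  S_0^{−1} = 1^{−1} = 1 (mod 11), so α_err = 9·1 = 9 ≡ 9 = α_1. Error position i = 1.
  Consistency check: S_2/S_1 = 4·5 = 20 ≡ 9 = α_err ✓ (single-error assumption holds).
Step 4: error magnitude e = S_0/v_1 = S_0·∏_{j≠1}(α_1 − α_j) = 1·8 = 8 ≡ 8 (mod 11).
Step 5: correct position 1: c_1 = r_1 − e = 4 − 8 ≡ 7 (mod 11). Hence c = [7, 5, 2, 1, 8].
  Check: interpolating c through the α_i gives m(x) = 6 + 5·x (degree < 2) with m(α_i) = c_i for every i, so c is indeed a codeword.


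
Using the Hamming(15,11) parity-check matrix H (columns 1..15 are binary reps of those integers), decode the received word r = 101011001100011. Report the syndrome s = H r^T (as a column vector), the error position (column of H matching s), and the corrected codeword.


s = (0, 0, 1, 1)^T, error position = 3, corrected codeword c = 100011001100011

Compute s = H r^T mod 2 one row at a time:
  s_1 = 0 + 1 + 1 + 0 + 0 + 0 + 1 + 1 = 4 ≡ 0 (mod 2).
  s_2 = 0 + 1 + 1 + 0 + 0 + 0 + 1 + 1 = 4 ≡ 0 (mod 2).
  s_3 = 0 + 1 + 1 + 0 + 1 + 0 + 1 + 1 = 5 ≡ 1 (mod 2).
  s_4 = 1 + 1 + 1 + 0 + 1 + 0 + 0 + 1 = 5 ≡ 1 (mod 2).
s = (0, 0, 1, 1)^T — this equals column 3 of H (binary 0011), so error is at position 3.
Correct: flip bit 3 of r = 101011001100011 to get c = 100011001100011.


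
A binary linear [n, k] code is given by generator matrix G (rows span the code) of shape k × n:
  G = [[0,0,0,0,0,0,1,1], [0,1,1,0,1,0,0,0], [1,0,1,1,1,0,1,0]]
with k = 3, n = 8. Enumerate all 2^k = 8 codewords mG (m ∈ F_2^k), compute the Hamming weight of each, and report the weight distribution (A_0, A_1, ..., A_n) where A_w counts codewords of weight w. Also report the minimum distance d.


Weight distribution: A_0 = 1, A_2 = 1, A_3 = 1, A_4 = 2, A_5 = 3. Minimum distance d = 2.

Enumerate all 2^3 = 8 messages m ∈ F_2^3.
For each, compute codeword c = mG in F_2^8, then tally its weight.
  m = 000 → c = 00000000, weight = 0.
  m = 100 → c = 00000011, weight = 2.
  m = 010 → c = 01101000, weight = 3.
  m = 110 → c = 01101011, weight = 5.
  m = 001 → c = 10111010, weight = 5.
  m = 101 → c = 10111001, weight = 5.
  m = 011 → c = 11010010, weight = 4.
  m = 111 → c = 11010001, weight = 4.
Tally weights:
  weight 0: 1 codewords.
  weight 2: 1 codewords.
  weight 3: 1 codewords.
  weight 4: 2 codewords.
  weight 5: 3 codewords.
Minimum distance d = smallest w > 0 with A_w > 0 = 2.
Sanity: Σ A_w = 8 = 2^3 = 8 ✓.


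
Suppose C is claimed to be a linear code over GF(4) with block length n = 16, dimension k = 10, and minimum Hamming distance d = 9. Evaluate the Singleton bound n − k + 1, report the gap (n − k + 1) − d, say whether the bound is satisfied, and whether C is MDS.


Singleton RHS = n − k + 1 = 7, slack = -2, bound violated (no such code; not MDS).

Singleton bound: d ≤ n − k + 1.
Here n = 16, k = 10, so n − k + 1 = 7.
Given d = 9, check d ≤ 7: NO.
Slack = (n − k + 1) − d = -2.
The slack is negative: d = 9 exceeds n − k + 1 = 7 by 2, so the Singleton bound is violated and no linear [16, 10, 9]_4 code can exist. In particular it is not MDS (MDS requires d = n − k + 1 exactly).
Description: the claimed parameters are [16, 10, 9]_4; such a code would be impossible (violates the Singleton bound).


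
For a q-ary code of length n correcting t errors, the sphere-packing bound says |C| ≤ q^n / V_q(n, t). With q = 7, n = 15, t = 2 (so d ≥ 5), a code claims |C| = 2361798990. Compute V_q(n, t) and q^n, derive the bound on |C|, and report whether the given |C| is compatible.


V_q(n, t) = 3871, q^n = 4747561509943, Hamming bound = 1226443169, |C| = 2361798990 > bound (violated).

Step 1: Compute V_q(n, t) = Σ_{j=0}^2 C(n, j) (q−1)^j.
  j = 0: C(15,0)·(6)^0 = 1·1 = 1.
  j = 1: C(15,1)·(6)^1 = 15·6 = 90.
  j = 2: C(15,2)·(6)^2 = 105·36 = 3780.
  V_q(n, t) = 1 + 90 + 3780 = 3871.
Step 2: q^n = 7^15 = 4747561509943.
Step 3: Hamming bound ⌊q^n / V_q(n,t)⌋ = ⌊4747561509943/3871⌋ = 1226443169.
Step 4: Compare |C| = 2361798990 to 1226443169: violated.
The claimed |C| lies above the Hamming bound, so no 7-ary code of length 15 with d ≥ 5 can have 2361798990 codewords.


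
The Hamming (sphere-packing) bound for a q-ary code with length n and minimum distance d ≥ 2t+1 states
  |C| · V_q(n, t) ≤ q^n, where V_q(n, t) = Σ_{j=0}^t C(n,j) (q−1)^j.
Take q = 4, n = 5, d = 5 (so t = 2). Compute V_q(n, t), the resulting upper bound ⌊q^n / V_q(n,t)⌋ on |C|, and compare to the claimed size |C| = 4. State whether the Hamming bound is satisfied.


V_q(n, t) = 106, q^n = 1024, Hamming bound = 9, |C| = 4 ≤ bound (satisfied).

Step 1: Compute V_q(n, t) = Σ_{j=0}^2 C(n, j) (q−1)^j.
  j = 0: C(5,0)·(3)^0 = 1·1 = 1.
  j = 1: C(5,1)·(3)^1 = 5·3 = 15.
  j = 2: C(5,2)·(3)^2 = 10·9 = 90.
  V_q(n, t) = 1 + 15 + 90 = 106.
Step 2: q^n = 4^5 = 1024.
Step 3: Hamming bound ⌊q^n / V_q(n,t)⌋ = ⌊1024/106⌋ = 9.
Step 4: Compare |C| = 4 to 9: satisfied.
The claimed |C| lies below the Hamming bound.


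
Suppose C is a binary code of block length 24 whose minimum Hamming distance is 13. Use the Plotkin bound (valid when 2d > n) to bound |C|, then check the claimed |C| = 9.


Plotkin bound M ≤ 12; given |C| = 9 ≤ bound (satisfied).

Check applicability: 2d = 26, n = 24.
2d − n = 2 > 0, so Plotkin applies.
Compute d/(2d−n) = 13/2 ≈ 6.5000.
⌊d/(2d−n)⌋ = 6.
Plotkin bound: M ≤ 2·6 = 12.
Given |C| = 9, check: satisfied.
This |C| is below the Plotkin bound.


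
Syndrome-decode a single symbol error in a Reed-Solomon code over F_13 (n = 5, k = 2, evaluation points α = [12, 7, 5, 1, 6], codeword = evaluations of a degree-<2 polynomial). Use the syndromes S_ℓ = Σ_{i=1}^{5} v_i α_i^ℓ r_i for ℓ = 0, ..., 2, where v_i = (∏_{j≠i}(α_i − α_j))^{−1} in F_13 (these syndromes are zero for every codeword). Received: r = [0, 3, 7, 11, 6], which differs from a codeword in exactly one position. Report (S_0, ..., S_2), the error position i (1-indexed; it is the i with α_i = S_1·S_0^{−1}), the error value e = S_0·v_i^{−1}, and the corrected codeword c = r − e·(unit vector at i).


S = (10, 5, 9), error at position 2, error magnitude e = 11, c = [0, 5, 7, 11, 6].

Step 1: column multipliers v_i = (∏_{j≠i}(α_i − α_j))^{−1} mod 13.
  i = 1 (α = 12): (12−7)(12−5)(12−1)(12−6) = 5·7·11·6 = 2310 ≡ 9, so v_1 = 9^{−1} = 3 (mod 13).
  i = 2 (α = 7): (7−12)(7−5)(7−1)(7−6) = (−5)·2·6·1 = −60 ≡ 5, so v_2 = 5^{−1} = 8 (mod 13).
  i = 3 (α = 5): (5−12)(5−7)(5−1)(5−6) = (−7)·(−2)·4·(−1) = −56 ≡ 9, so v_3 = 9^{−1} = 3 (mod 13).
  i = 4 (α = 1): (1−12)(1−7)(1−5)(1−6) = (−11)·(−6)·(−4)·(−5) = 1320 ≡ 7, so v_4 = 7^{−1} = 2 (mod 13).
  i = 5 (α = 6): (6−12)(6−7)(6−5)(6−1) = (−6)·(−1)·1·5 = 30 ≡ 4, so v_5 = 4^{−1} = 10 (mod 13).
  v = [3, 8, 3, 2, 10].
Step 2: syndromes of r = [0, 3, 7, 11, 6] (all sums mod 13).
  S_0 = Σ v_i r_i = 3·0 + 8·3 + 3·7 + 2·11 + 10·6 = 127 ≡ 10.
  S_1 = Σ v_i α_i r_i = 3·12·0 + 8·7·3 + 3·5·7 + 2·1·11 + 10·6·6 = 655 ≡ 5.
  α_i^2 mod 13 = [1, 10, 12, 1, 10].
  S_2 = Σ v_i α_i^2 r_i = 3·1·0 + 8·10·3 + 3·12·7 + 2·1·11 + 10·10·6 = 1114 ≡ 9.
  S = (10, 5, 9) ≠ 0, so r is not a codeword (an error is present).
Step 3: locate the error. For a single error e at position i, S_ℓ = v_i·e·α_i^ℓ, so α_err = S_1/S_0.
  S_0^{−1} = 10^{−1} = 4 (mod 13), so α_err = 5·4 = 20 ≡ 7 = α_2. Error position i = 2.
  Consistency check: S_2/S_1 = 9·8 = 72 ≡ 7 = α_err ✓ (single-error assumption holds).
Step 4: error magnitude e = S_0/v_2 = S_0·∏_{j≠2}(α_2 − α_j) = 10·5 = 50 ≡ 11 (mod 13).
Step 5: correct position 2: c_2 = r_2 − e = 3 − 11 ≡ 5 (mod 13). Hence c = [0, 5, 7, 11, 6].
  Check: interpolating c through the α_i gives m(x) = 12 + 12·x (degree < 2) with m(α_i) = c_i for every i, so c is indeed a codeword.


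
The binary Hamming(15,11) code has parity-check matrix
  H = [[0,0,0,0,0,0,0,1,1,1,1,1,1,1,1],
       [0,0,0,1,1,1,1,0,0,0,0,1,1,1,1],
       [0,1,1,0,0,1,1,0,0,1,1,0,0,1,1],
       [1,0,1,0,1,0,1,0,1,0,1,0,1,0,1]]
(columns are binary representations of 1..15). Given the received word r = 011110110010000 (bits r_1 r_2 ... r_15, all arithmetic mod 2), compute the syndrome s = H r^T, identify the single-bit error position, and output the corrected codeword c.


s = (0, 1, 0, 0)^T, error position = 4, corrected codeword c = 011010110010000

Compute s = H r^T mod 2 one row at a time:
  s_1 = 1 + 0 + 0 + 1 + 0 + 0 + 0 + 0 = 2 ≡ 0 (mod 2).
  s_2 = 1 + 1 + 0 + 1 + 0 + 0 + 0 + 0 = 3 ≡ 1 (mod 2).
  s_3 = 1 + 1 + 0 + 1 + 0 + 1 + 0 + 0 = 4 ≡ 0 (mod 2).
  s_4 = 0 + 1 + 1 + 1 + 0 + 1 + 0 + 0 = 4 ≡ 0 (mod 2).
s = (0, 1, 0, 0)^T — this equals column 4 of H (binary 0100), so error is at position 4.
Correct: flip bit 4 of r = 011110110010000 to get c = 011010110010000.
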